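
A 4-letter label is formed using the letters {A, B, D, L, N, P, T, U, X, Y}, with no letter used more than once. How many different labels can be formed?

5040

Choose and order 4 of the 10 symbols: the first letter has 10 options, the next 9, then 8, 7.
10 × 9 × 8 × 7 = 5040.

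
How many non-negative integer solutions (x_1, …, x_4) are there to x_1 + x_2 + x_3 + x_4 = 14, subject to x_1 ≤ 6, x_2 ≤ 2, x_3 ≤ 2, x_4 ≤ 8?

27

Ignoring the caps, the number of non-negative solutions to x_1+…+x_4 = 14 is C(17,3) = 680.
Subtract solutions that violate a single cap (substitute x_i' = x_i − (cap_i+1)): x_1 ≥ 7 gives C(10,3) = 120; x_2 ≥ 3 gives C(14,3) = 364; x_3 ≥ 3 gives C(14,3) = 364; x_4 ≥ 9 gives C(8,3) = 56. Together 904.
Add back pairs where two caps are both exceeded: 35 + 35 + 0 + 165 + 10 + 10 = 255.
Subtract triples: 4 + 0 + 0 + 0 = 4.
By inclusion–exclusion the count is 680 − 904 + 255 − 4 = 27.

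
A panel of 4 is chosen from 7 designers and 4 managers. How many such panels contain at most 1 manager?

175

Split by how many managers are chosen (0 through 1).
Sum: C(4,0)·C(7,4) + C(4,1)·C(7,3) = 35 + 140 = 175.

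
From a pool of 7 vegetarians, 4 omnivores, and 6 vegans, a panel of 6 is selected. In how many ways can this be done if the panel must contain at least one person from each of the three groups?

With no constraint there are C(17,6) = 12376 possible selections.
Selections missing a whole group: no vegetarians → C(10,6) = 210; no omnivores → C(13,6) = 1716; no vegans → C(11,6) = 462.
Add back selections omitting two groups (i.e. drawn from a single group): C(7,6) + C(4,6) + C(6,6) = 8.
By inclusion–exclusion: 12376 − 2388 + 8 = 9996.

9996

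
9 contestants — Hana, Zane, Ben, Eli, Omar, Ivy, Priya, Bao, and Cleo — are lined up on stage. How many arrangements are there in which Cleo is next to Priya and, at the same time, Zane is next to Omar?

20160

Treat {Cleo,Priya} as one block (2 orders) and {Zane,Omar} as another (2 orders).
That leaves 7 units to arrange: 2 × 2 × 7! = 4 × 5040 = 20160.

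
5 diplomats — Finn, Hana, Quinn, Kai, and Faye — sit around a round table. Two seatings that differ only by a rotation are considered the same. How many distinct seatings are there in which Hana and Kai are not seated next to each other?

Without the restriction there are (4)! = 24 seatings.
Those with Hana next to Kai: fuse the pair into one unit and seat 4 units around a circle — 2·(3)! = 12.
Subtracting, 24 − 12 = 12.

12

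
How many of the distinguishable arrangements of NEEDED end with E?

Fix E in the last position and arrange the remaining 5 letters.
Those 5 letters have D appearing twice and E appearing twice, giving (5)!/(2!·2!) = 30.

30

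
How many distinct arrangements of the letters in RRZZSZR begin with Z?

With the first slot taken by Z, it remains to arrange the other 6 letters (RRZSZR).
Those 6 letters have R appearing 3 times and Z appearing twice, giving (6)!/(3!·2!) = 60.

60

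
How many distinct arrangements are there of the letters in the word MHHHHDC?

The 7 letters of MHHHHDC have repeats: H appearing 4 times.
So there are 7! / (4!) = 210 distinguishable arrangements.

210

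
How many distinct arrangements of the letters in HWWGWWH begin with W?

60

With the first slot taken by W, it remains to arrange the other 6 letters (HWGWWH).
Those 6 letters have H appearing twice and W appearing 3 times, giving (6)!/(3!·2!) = 60.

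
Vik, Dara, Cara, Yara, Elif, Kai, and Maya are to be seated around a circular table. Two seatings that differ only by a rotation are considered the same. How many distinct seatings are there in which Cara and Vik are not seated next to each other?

Without the restriction there are (6)! = 720 seatings.
Those with Cara next to Vik: fuse the pair into one unit and seat 6 units around a circle — 2·(5)! = 240.
Subtracting, 720 − 240 = 480.

480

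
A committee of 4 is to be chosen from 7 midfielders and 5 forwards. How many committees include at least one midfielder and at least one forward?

Total 4-person selections from all 12: C(12,4) = 495.
Selections missing a whole group: no midfielders → C(5,4) = 5; no forwards → C(7,4) = 35.
Both groups omitted at once is impossible, so 495 − 40 = 455.

455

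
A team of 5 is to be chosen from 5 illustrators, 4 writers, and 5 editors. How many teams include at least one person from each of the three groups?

1500

Total 5-person selections from all 14: C(14,5) = 2002.
Selections missing a whole group: no illustrators → C(9,5) = 126; no writers → C(10,5) = 252; no editors → C(9,5) = 126.
Add back selections omitting two groups (i.e. drawn from a single group): C(5,5) + C(4,5) + C(5,5) = 2.
By inclusion–exclusion: 2002 − 504 + 2 = 1500.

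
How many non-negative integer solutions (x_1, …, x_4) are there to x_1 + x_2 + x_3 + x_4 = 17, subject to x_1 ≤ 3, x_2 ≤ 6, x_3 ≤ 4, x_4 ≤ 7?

20

Without the upper bounds there are C(20,3) = 1140 ways to split 17 among 4 variables.
Subtract solutions that violate a single cap (substitute x_i' = x_i − (cap_i+1)): x_1 ≥ 4 gives C(16,3) = 560; x_2 ≥ 7 gives C(13,3) = 286; x_3 ≥ 5 gives C(15,3) = 455; x_4 ≥ 8 gives C(12,3) = 220. Together 1521.
Add back pairs where two caps are both exceeded: 84 + 165 + 56 + 56 + 10 + 35 = 406.
Subtract triples: 4 + 0 + 1 + 0 = 5.
By inclusion–exclusion the count is 1140 − 1521 + 406 − 5 = 20.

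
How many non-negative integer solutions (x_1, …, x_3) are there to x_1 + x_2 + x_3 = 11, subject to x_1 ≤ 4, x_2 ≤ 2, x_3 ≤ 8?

Ignoring the caps, the number of non-negative solutions to x_1+…+x_3 = 11 is C(13,2) = 78.
Subtract solutions that violate a single cap (substitute x_i' = x_i − (cap_i+1)): x_1 ≥ 5 gives C(8,2) = 28; x_2 ≥ 3 gives C(10,2) = 45; x_3 ≥ 9 gives C(4,2) = 6. Together 79.
Add back pairs where two caps are both exceeded: 10 + 0 + 0 = 10.
By inclusion–exclusion the count is 78 − 79 + 10 = 9.

9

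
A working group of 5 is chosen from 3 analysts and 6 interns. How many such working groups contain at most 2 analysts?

111

Split by how many analysts are chosen (0 through 2).
Sum: C(3,0)·C(6,5) + C(3,1)·C(6,4) + C(3,2)·C(6,3) = 6 + 45 + 60 = 111.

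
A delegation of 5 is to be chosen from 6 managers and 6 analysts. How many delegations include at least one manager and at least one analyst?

780

Total 5-person selections from all 12: C(12,5) = 792.
Subtract selections that omit an entire group: no managers → C(6,5) = 6; no analysts → C(6,5) = 6.
Both groups omitted at once is impossible, so 792 − 12 = 780.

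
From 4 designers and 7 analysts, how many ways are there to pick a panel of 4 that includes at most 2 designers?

Split by how many designers are chosen (0 through 2).
Sum: C(4,0)·C(7,4) + C(4,1)·C(7,3) + C(4,2)·C(7,2) = 35 + 140 + 126 = 301.

301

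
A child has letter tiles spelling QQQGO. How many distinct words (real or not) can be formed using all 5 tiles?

Letter multiplicities in QQQGO: G×1, O×1, Q×3.
So there are 5! / (3!) = 20 distinguishable arrangements.

20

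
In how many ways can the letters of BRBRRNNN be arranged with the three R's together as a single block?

Treat the 3 copies of R as a single block. The multiset to arrange is then {RRR, B, B, N, N, N}, 6 items in all.
That gives (6)!/(3!·2!) = 60 arrangements.

60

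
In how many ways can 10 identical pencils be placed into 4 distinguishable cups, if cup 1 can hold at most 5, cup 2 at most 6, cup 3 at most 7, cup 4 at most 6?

201

Without the upper bounds there are C(13,3) = 286 ways to split 10 among 4 cups.
Subtract solutions that violate a single cap (substitute x_i' = x_i − (cap_i+1)): x_1 ≥ 6 gives C(7,3) = 35; x_2 ≥ 7 gives C(6,3) = 20; x_3 ≥ 8 gives C(5,3) = 10; x_4 ≥ 7 gives C(6,3) = 20. Together 85.
No two caps can be exceeded simultaneously, so the pair terms are all 0.
By inclusion–exclusion the count is 286 − 85 + 0 = 201.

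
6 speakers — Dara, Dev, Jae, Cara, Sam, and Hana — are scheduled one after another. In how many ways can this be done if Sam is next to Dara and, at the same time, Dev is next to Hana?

96

Treat {Sam,Dara} as one block (2 orders) and {Dev,Hana} as another (2 orders).
That leaves 4 units to arrange: 2 × 2 × 4! = 4 × 24 = 96.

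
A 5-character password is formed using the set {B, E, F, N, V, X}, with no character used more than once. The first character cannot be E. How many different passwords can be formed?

600

The first character has 6−1 = 5 choices (anything except E).
The remaining 4 characters are filled from the other 5 symbols without repetition: 5 × 4 × 3 × 2 = 120.
Total: 5 × 120 = 600.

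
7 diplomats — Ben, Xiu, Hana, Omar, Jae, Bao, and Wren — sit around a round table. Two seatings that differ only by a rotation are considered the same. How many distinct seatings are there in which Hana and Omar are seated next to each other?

240

Glue Hana and Omar into a block (2 internal orders). Seating 6 units around a circle gives (5)! arrangements.
So 2 × (5)! = 2 × 120 = 240.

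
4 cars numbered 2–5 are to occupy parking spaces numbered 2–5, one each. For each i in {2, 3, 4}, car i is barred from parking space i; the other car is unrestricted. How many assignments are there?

Let Aᵢ (for i ∈ {2, 3, 4}) be the placements that put car i in its forbidden parking space. Any j of these fix j positions, leaving (4−j)! ways to fill the rest, and there are C(3,j) ways to pick which j.
By inclusion–exclusion, the number of valid placements is Σ_{j=0}^{3} (−1)^j C(3,j)·(4−j)!.
Computing: 24 − 18 + 6 − 1 = 11.

11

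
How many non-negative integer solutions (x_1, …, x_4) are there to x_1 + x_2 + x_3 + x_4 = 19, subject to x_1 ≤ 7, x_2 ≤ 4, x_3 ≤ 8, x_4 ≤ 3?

Without the upper bounds there are C(22,3) = 1540 ways to split 19 among 4 variables.
Subtract solutions that violate a single cap (substitute x_i' = x_i − (cap_i+1)): x_1 ≥ 8 gives C(14,3) = 364; x_2 ≥ 5 gives C(17,3) = 680; x_3 ≥ 9 gives C(13,3) = 286; x_4 ≥ 4 gives C(18,3) = 816. Together 2146.
Add back pairs where two caps are both exceeded: 84 + 10 + 120 + 56 + 286 + 84 = 640.
Subtract triples: 0 + 10 + 0 + 4 = 14.
By inclusion–exclusion the count is 1540 − 2146 + 640 − 14 = 20.

20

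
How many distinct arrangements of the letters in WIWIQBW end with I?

120

With the last slot taken by I, it remains to arrange the other 6 letters (WWIQBW).
Those 6 letters have W appearing 3 times, giving (6)!/(3!) = 120.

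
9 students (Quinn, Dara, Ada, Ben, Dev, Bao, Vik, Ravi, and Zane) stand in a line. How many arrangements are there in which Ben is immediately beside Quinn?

80640

Glue Ben and Quinn into one block (2 internal orders), leaving 8 units to arrange in a row.
So the count is 2·(8)! = 80640.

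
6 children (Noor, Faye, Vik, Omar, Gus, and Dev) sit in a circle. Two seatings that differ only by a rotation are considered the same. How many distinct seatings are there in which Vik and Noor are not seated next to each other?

All circular seatings of 6 people number (5)! = 120.
Those with Vik next to Noor: fuse the pair into one unit and seat 5 units around a circle — 2·(4)! = 48.
Subtracting, 120 − 48 = 72.

72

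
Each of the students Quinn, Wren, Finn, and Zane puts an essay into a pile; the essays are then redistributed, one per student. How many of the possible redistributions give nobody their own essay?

9

This is the derangement count D_4: permutations of 4 items with no fixed point.
By inclusion–exclusion this is Σ_{j=0}^{4} (−1)^j C(4,j)·(4−j)!.
Computing: 24 − 24 + 12 − 4 + 1 = 9.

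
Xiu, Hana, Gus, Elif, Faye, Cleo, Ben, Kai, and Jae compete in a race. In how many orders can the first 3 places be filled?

504

There are 9 choices for 1st place, 8 for 2nd, and 7 for 3rd.
That gives 9 × 8 × 7 = 504.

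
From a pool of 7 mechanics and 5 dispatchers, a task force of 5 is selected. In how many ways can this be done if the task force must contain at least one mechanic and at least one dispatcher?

770

Total 5-person selections from all 12: C(12,5) = 792.
Selections missing a whole group: no mechanics → C(5,5) = 1; no dispatchers → C(7,5) = 21.
Both groups omitted at once is impossible, so 792 − 22 = 770.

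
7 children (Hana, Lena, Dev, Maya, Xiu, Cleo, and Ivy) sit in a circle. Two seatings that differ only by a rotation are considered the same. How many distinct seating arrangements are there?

Around a circle, 7 distinct people have 7!/7 = (6)! = 720 rotationally distinct seatings.

720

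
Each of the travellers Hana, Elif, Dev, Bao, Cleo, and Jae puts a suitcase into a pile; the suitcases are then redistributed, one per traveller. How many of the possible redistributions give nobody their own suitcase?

265

Let Aᵢ be the assignments in which traveller i gets their own suitcase. We want the size of the complement of A₁∪…∪A_6.
By inclusion–exclusion this is Σ_{j=0}^{6} (−1)^j C(6,j)·(6−j)!.
Computing: 720 − 720 + 360 − 120 + 30 − 6 + 1 = 265.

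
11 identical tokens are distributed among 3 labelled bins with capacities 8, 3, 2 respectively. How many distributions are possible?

6

Without the upper bounds there are C(13,2) = 78 ways to split 11 among 3 bins.
Subtract solutions that violate a single cap (substitute x_i' = x_i − (cap_i+1)): x_1 ≥ 9 gives C(4,2) = 6; x_2 ≥ 4 gives C(9,2) = 36; x_3 ≥ 3 gives C(10,2) = 45. Together 87.
Add back pairs where two caps are both exceeded: 0 + 0 + 15 = 15.
By inclusion–exclusion the count is 78 − 87 + 15 = 6.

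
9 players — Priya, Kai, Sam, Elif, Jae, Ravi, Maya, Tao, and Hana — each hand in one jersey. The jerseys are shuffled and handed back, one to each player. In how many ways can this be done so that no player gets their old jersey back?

133496

Let Aᵢ be the assignments in which player i gets their old jersey. We want the size of the complement of A₁∪…∪A_9.
By inclusion–exclusion this is Σ_{j=0}^{9} (−1)^j C(9,j)·(9−j)!.
Computing: 362880 − 362880 + 181440 − 60480 + 15120 − 3024 + 504 − 72 + 9 − 1 = 133496.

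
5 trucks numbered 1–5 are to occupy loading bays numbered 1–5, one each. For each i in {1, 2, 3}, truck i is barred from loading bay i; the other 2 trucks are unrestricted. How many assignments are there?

Let Aᵢ (for i ∈ {1, 2, 3}) be the placements that put truck i in its forbidden loading bay. Any j of these fix j positions, leaving (5−j)! ways to fill the rest, and there are C(3,j) ways to pick which j.
By inclusion–exclusion, the number of valid placements is Σ_{j=0}^{3} (−1)^j C(3,j)·(5−j)!.
Computing: 120 − 72 + 18 − 2 = 64.

64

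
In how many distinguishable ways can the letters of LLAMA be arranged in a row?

Letter multiplicities in LLAMA: A×2, L×2, M×1.
The number of distinct arrangements is 5!/(2!·2!) = 120/4 = 30.

30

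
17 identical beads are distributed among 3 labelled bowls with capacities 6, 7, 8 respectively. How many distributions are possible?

Ignoring the caps, the number of non-negative solutions to x_1+…+x_3 = 17 is C(19,2) = 171.
Subtract solutions that violate a single cap (substitute x_i' = x_i − (cap_i+1)): x_1 ≥ 7 gives C(12,2) = 66; x_2 ≥ 8 gives C(11,2) = 55; x_3 ≥ 9 gives C(10,2) = 45. Together 166.
Add back pairs where two caps are both exceeded: 6 + 3 + 1 = 10.
By inclusion–exclusion the count is 171 − 166 + 10 = 15.

15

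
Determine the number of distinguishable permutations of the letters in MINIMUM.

Letter multiplicities in MINIMUM: I×2, M×3, N×1, U×1.
So there are 7! / (3!·2!) = 420 distinguishable arrangements.

420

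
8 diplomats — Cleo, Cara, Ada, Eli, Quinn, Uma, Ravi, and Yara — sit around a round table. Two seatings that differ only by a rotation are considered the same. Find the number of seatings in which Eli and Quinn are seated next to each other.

1440

Treat {Eli, Quinn} as one unit (2 internal orders) and seat the resulting 7 units around the table: (6)! circular arrangements.
So 2 × (6)! = 2 × 720 = 1440.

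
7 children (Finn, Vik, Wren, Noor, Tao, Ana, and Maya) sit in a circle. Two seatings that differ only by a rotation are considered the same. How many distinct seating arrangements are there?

720

Fix one person's seat to break rotational symmetry; the remaining 6 people can be arranged in (6)! = 720 ways.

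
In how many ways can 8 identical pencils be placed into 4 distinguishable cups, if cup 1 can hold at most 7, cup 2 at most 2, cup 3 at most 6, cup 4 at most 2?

Without the upper bounds there are C(11,3) = 165 ways to split 8 among 4 cups.
Subtract solutions that violate a single cap (substitute x_i' = x_i − (cap_i+1)): x_1 ≥ 8 gives C(3,3) = 1; x_2 ≥ 3 gives C(8,3) = 56; x_3 ≥ 7 gives C(4,3) = 4; x_4 ≥ 3 gives C(8,3) = 56. Together 117.
Add back pairs where two caps are both exceeded: 0 + 0 + 0 + 0 + 10 + 0 = 10.
By inclusion–exclusion the count is 165 − 117 + 10 = 58.

58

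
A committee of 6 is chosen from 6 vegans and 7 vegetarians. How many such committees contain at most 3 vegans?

Split by how many vegans are chosen (0 through 3).
Sum: C(6,0)·C(7,6) + C(6,1)·C(7,5) + C(6,2)·C(7,4) + C(6,3)·C(7,3) = 7 + 126 + 525 + 700 = 1358.

1358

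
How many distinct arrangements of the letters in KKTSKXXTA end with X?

3360

Fix X in the last position and arrange the remaining 8 letters.
Those 8 letters have K appearing 3 times and T appearing twice, giving (8)!/(3!·2!) = 3360.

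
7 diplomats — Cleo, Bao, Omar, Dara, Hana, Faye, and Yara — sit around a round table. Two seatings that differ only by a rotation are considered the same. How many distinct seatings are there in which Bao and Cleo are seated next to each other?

240

Treat {Bao, Cleo} as one unit (2 internal orders) and seat the resulting 6 units around the table: (5)! circular arrangements.
So 2 × (5)! = 2 × 120 = 240.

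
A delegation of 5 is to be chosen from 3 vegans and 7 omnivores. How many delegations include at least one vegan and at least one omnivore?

231

Total 5-person selections from all 10: C(10,5) = 252.
Selections missing a whole group: no vegans → C(7,5) = 21; no omnivores → C(3,5) = 0.
Both groups omitted at once is impossible, so 252 − 21 = 231.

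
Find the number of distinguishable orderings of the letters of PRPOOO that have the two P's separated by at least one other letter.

There are 6!/(3!·2!) = 60 arrangements of PRPOOO in total.
If the two P's are adjacent, glue them into one block, leaving 5 items to arrange: (5)!/(3!) = 20 ways.
Hence 60 − 20 = 40.

40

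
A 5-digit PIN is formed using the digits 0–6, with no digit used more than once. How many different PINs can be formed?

With no repetition, fill the 5 digits in order: 7 choices, then 6, down to 3.
7 × 6 × 5 × 4 × 3 = 2520.

2520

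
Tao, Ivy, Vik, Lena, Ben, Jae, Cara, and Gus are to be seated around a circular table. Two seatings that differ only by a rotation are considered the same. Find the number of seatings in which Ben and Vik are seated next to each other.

1440

Glue Ben and Vik into a block (2 internal orders). Seating 7 units around a circle gives (6)! arrangements.
So 2 × (6)! = 2 × 720 = 1440.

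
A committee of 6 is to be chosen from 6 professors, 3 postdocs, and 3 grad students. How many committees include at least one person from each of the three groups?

756

Total 6-person selections from all 12: C(12,6) = 924.
Subtract selections that omit an entire group: no professors → C(6,6) = 1; no postdocs → C(9,6) = 84; no grad students → C(9,6) = 84.
Add back selections omitting two groups (i.e. drawn from a single group): C(6,6) + C(3,6) + C(3,6) = 1.
By inclusion–exclusion: 924 − 169 + 1 = 756.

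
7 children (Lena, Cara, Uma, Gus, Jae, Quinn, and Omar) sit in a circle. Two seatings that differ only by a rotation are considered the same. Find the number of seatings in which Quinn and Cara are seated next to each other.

240

Treat {Quinn, Cara} as one unit (2 internal orders) and seat the resulting 6 units around the table: (5)! circular arrangements.
So 2 × (5)! = 2 × 120 = 240.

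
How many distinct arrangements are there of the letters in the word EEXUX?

EEXUX has 5 letters with E appearing twice and X appearing twice.
So there are 5! / (2!·2!) = 30 distinguishable arrangements.

30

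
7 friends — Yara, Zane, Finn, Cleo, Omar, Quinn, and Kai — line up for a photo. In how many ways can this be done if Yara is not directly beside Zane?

3600

There are 7! = 5040 arrangements in all. If Yara and Zane are adjacent, merging them into one block gives 2·(6)! = 1440 arrangements.
Complementary counting: 5040 − 1440 = 3600.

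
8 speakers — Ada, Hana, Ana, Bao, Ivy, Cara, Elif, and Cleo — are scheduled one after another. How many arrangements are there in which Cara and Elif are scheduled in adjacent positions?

10080

Glue Cara and Elif into one block (2 internal orders), leaving 7 units to arrange in a row.
So the count is 2·(7)! = 10080.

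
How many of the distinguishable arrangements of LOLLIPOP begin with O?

420

Fix O in the first position and arrange the remaining 7 letters.
Those 7 letters have L appearing 3 times and P appearing twice, giving (7)!/(3!·2!) = 420.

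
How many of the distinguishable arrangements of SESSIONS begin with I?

With the first slot taken by I, it remains to arrange the other 7 letters (SESSONS).
Those 7 letters have S appearing 4 times, giving (7)!/(4!) = 210.

210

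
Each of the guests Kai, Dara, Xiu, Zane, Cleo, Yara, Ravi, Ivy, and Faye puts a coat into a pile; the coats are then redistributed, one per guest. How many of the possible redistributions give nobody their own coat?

133496

Count assignments avoiding every fixed point. For any j of the 9 guests fixed to their own coat, the other 9−j can be arranged in (9−j)! ways.
By inclusion–exclusion this is Σ_{j=0}^{9} (−1)^j C(9,j)·(9−j)!.
Computing: 362880 − 362880 + 181440 − 60480 + 15120 − 3024 + 504 − 72 + 9 − 1 = 133496.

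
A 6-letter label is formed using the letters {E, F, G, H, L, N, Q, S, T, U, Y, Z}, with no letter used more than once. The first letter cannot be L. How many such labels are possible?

The first letter has 12−1 = 11 choices (anything except L).
The remaining 5 letters are filled from the other 11 symbols without repetition: 11 × 10 × 9 × 8 × 7 = 55440.
Total: 11 × 55440 = 609840.

609840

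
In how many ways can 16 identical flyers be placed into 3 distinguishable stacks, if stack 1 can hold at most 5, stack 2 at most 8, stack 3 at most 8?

By stars and bars, unrestricted non-negative solutions to x_1+…+x_3 = 16 number C(16+2,2) = 153.
Subtract solutions that violate a single cap (substitute x_i' = x_i − (cap_i+1)): x_1 ≥ 6 gives C(12,2) = 66; x_2 ≥ 9 gives C(9,2) = 36; x_3 ≥ 9 gives C(9,2) = 36. Together 138.
Add back pairs where two caps are both exceeded: 3 + 3 + 0 = 6.
By inclusion–exclusion the count is 153 − 138 + 6 = 21.

21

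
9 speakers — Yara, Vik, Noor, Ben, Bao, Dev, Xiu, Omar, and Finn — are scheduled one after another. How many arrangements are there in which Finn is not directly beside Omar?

There are 9! = 362880 arrangements in all. If Finn and Omar are adjacent, merging them into one block gives 2·(8)! = 80640 arrangements.
So 362880 − 80640 = 282240 arrangements keep them apart.

282240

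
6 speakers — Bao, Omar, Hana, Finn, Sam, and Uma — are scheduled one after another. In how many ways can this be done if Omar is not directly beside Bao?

Of the 6! = 720 arrangements, those with Omar and Bao adjacent number 2 × 5! = 240 (treat the pair as a block with 2 internal orders).
Complementary counting: 720 − 240 = 480.

480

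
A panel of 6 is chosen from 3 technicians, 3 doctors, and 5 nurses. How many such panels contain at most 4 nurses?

456

Split by how many nurses are chosen (0 through 4).
Sum: C(5,0)·C(6,6) + C(5,1)·C(6,5) + C(5,2)·C(6,4) + C(5,3)·C(6,3) + C(5,4)·C(6,2) = 1 + 30 + 150 + 200 + 75 = 456.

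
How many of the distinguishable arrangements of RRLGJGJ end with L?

90

Fix L in the last position and arrange the remaining 6 letters.
Those 6 letters have G appearing twice, J appearing twice, and R appearing twice, giving (6)!/(2!·2!·2!) = 90.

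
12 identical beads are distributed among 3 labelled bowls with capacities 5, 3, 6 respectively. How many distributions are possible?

Ignoring the caps, the number of non-negative solutions to x_1+…+x_3 = 12 is C(14,2) = 91.
Subtract solutions that violate a single cap (substitute x_i' = x_i − (cap_i+1)): x_1 ≥ 6 gives C(8,2) = 28; x_2 ≥ 4 gives C(10,2) = 45; x_3 ≥ 7 gives C(7,2) = 21. Together 94.
Add back pairs where two caps are both exceeded: 6 + 0 + 3 = 9.
By inclusion–exclusion the count is 91 − 94 + 9 = 6.

6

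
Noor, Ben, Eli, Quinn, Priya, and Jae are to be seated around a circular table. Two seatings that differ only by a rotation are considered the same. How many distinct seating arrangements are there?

Around a circle, 6 distinct people have 6!/6 = (5)! = 120 rotationally distinct seatings.

120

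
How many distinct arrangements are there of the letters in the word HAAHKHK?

210

HAAHKHK has 7 letters with A appearing twice, H appearing 3 times, and K appearing twice.
So there are 7! / (3!·2!·2!) = 210 distinguishable arrangements.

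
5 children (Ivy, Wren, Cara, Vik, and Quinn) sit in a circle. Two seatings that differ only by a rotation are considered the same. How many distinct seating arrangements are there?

Fix one person's seat to break rotational symmetry; the remaining 4 people can be arranged in (4)! = 24 ways.

24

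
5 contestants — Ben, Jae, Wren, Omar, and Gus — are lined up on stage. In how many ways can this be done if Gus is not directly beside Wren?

72

Of the 5! = 120 arrangements, those with Gus and Wren adjacent number 2 × 4! = 48 (treat the pair as a block with 2 internal orders).
Complementary counting: 120 − 48 = 72.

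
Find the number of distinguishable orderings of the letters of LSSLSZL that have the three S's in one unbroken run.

20

Treat the 3 copies of S as a single block. The multiset to arrange is then {SSS, L, L, L, Z}, 5 items in all.
That gives (5)!/(3!) = 20 arrangements.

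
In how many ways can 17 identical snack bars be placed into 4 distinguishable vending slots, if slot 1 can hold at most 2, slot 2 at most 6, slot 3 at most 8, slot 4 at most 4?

Without the upper bounds there are C(20,3) = 1140 ways to split 17 among 4 vending slots.
Subtract solutions that violate a single cap (substitute x_i' = x_i − (cap_i+1)): x_1 ≥ 3 gives C(17,3) = 680; x_2 ≥ 7 gives C(13,3) = 286; x_3 ≥ 9 gives C(11,3) = 165; x_4 ≥ 5 gives C(15,3) = 455. Together 1586.
Add back pairs where two caps are both exceeded: 120 + 56 + 220 + 4 + 56 + 20 = 476.
Subtract triples: 0 + 10 + 1 + 0 = 11.
By inclusion–exclusion the count is 1140 − 1586 + 476 − 11 = 19.

19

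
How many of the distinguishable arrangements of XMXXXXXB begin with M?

7

With the first slot taken by M, it remains to arrange the other 7 letters (XXXXXXB).
Those 7 letters have X appearing 6 times, giving (7)!/(6!) = 7.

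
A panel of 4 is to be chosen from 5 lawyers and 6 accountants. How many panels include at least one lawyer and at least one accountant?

With no constraint there are C(11,4) = 330 possible selections.
Subtract selections that omit an entire group: no lawyers → C(6,4) = 15; no accountants → C(5,4) = 5.
Both groups omitted at once is impossible, so 330 − 20 = 310.

310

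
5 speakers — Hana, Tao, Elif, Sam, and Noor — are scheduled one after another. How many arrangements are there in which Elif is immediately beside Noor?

Treat {Elif, Noor} as a single unit. There are 4 units to order, and the pair itself can be ordered 2 ways.
That gives 2 × 4! = 2 × 24 = 48.

48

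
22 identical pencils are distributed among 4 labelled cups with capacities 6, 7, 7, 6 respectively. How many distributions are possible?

Without the upper bounds there are C(25,3) = 2300 ways to split 22 among 4 cups.
Subtract solutions that violate a single cap (substitute x_i' = x_i − (cap_i+1)): x_1 ≥ 7 gives C(18,3) = 816; x_2 ≥ 8 gives C(17,3) = 680; x_3 ≥ 8 gives C(17,3) = 680; x_4 ≥ 7 gives C(18,3) = 816. Together 2992.
Add back pairs where two caps are both exceeded: 120 + 120 + 165 + 84 + 120 + 120 = 729.
Subtract triples: 0 + 1 + 1 + 0 = 2.
By inclusion–exclusion the count is 2300 − 2992 + 729 − 2 = 35.

35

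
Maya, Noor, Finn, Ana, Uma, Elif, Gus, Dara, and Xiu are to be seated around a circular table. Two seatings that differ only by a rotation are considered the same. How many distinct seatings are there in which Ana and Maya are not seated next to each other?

All circular seatings of 9 people number (8)! = 40320.
Seatings with Ana beside Maya: treat them as a block with 2 internal orders, giving 2 × (7)! = 10080.
Subtracting, 40320 − 10080 = 30240.

30240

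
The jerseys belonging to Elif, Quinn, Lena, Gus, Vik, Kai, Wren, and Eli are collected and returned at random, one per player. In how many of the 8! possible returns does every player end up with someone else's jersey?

Let Aᵢ be the assignments in which player i gets their old jersey. We want the size of the complement of A₁∪…∪A_8.
By inclusion–exclusion this is Σ_{j=0}^{8} (−1)^j C(8,j)·(8−j)!.
Computing: 40320 − 40320 + 20160 − 6720 + 1680 − 336 + 56 − 8 + 1 = 14833.

14833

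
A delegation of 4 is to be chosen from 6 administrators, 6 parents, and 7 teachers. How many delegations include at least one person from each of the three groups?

Unrestricted: C(19,4) = 3876 ways to pick any 4 of the 19.
Subtract selections that omit an entire group: no administrators → C(13,4) = 715; no parents → C(13,4) = 715; no teachers → C(12,4) = 495.
Add back selections omitting two groups (i.e. drawn from a single group): C(6,4) + C(6,4) + C(7,4) = 65.
By inclusion–exclusion: 3876 − 1925 + 65 = 2016.

2016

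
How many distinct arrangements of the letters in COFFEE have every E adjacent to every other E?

60

Treat the 2 copies of E as a single block. The multiset to arrange is then {EE, C, F, F, O}, 5 items in all.
That gives (5)!/(2!) = 60 arrangements.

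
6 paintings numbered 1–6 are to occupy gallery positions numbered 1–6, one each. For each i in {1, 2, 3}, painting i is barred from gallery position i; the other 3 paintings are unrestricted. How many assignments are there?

426

Let Aᵢ (for i ∈ {1, 2, 3}) be the placements that put painting i in its forbidden gallery position. Any j of these fix j positions, leaving (6−j)! ways to fill the rest, and there are C(3,j) ways to pick which j.
By inclusion–exclusion, the number of valid placements is Σ_{j=0}^{3} (−1)^j C(3,j)·(6−j)!.
Computing: 720 − 360 + 72 − 6 = 426.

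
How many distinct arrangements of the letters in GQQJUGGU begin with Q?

With the first slot taken by Q, it remains to arrange the other 7 letters (GQJUGGU).
Those 7 letters have G appearing 3 times and U appearing twice, giving (7)!/(3!·2!) = 420.

420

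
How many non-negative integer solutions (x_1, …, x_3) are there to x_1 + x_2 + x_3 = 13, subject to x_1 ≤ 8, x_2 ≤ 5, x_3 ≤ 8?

39

By stars and bars, unrestricted non-negative solutions to x_1+…+x_3 = 13 number C(13+2,2) = 105.
Subtract solutions that violate a single cap (substitute x_i' = x_i − (cap_i+1)): x_1 ≥ 9 gives C(6,2) = 15; x_2 ≥ 6 gives C(9,2) = 36; x_3 ≥ 9 gives C(6,2) = 15. Together 66.
No two caps can be exceeded simultaneously, so the pair terms are all 0.
By inclusion–exclusion the count is 105 − 66 + 0 = 39.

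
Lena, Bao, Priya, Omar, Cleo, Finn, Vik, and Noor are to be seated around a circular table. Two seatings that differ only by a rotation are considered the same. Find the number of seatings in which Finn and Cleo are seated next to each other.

1440

Treat {Finn, Cleo} as one unit (2 internal orders) and seat the resulting 7 units around the table: (6)! circular arrangements.
So 2 × (6)! = 2 × 720 = 1440.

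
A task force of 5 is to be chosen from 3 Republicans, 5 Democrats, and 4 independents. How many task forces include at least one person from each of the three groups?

590

Unrestricted: C(12,5) = 792 ways to pick any 5 of the 12.
Selections missing a whole group: no Republicans → C(9,5) = 126; no Democrats → C(7,5) = 21; no independents → C(8,5) = 56.
Add back selections omitting two groups (i.e. drawn from a single group): C(3,5) + C(5,5) + C(4,5) = 1.
By inclusion–exclusion: 792 − 203 + 1 = 590.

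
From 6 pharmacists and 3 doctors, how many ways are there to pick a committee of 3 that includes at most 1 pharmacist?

19

Split by how many pharmacists are chosen (0 through 1).
Sum: C(6,0)·C(3,3) + C(6,1)·C(3,2) = 1 + 18 = 19.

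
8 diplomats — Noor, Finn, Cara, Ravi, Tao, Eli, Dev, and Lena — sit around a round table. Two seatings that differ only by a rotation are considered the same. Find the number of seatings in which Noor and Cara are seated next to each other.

Treat {Noor, Cara} as one unit (2 internal orders) and seat the resulting 7 units around the table: (6)! circular arrangements.
So 2 × (6)! = 2 × 720 = 1440.

1440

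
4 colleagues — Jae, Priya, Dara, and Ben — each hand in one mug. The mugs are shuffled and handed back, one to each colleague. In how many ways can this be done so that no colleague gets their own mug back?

9

Let Aᵢ be the assignments in which colleague i gets their own mug. We want the size of the complement of A₁∪…∪A_4.
By inclusion–exclusion this is Σ_{j=0}^{4} (−1)^j C(4,j)·(4−j)!.
Computing: 24 − 24 + 12 − 4 + 1 = 9.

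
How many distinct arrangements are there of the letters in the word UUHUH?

10

UUHUH has 5 letters with H appearing twice and U appearing 3 times.
The number of distinct arrangements is 5!/(3!·2!) = 120/12 = 10.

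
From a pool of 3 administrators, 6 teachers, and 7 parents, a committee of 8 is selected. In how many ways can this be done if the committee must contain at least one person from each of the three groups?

11529

Unrestricted: C(16,8) = 12870 ways to pick any 8 of the 16.
Selections missing a whole group: no administrators → C(13,8) = 1287; no teachers → C(10,8) = 45; no parents → C(9,8) = 9.
Add back selections omitting two groups (i.e. drawn from a single group): C(3,8) + C(6,8) + C(7,8) = 0.
By inclusion–exclusion: 12870 − 1341 + 0 = 11529.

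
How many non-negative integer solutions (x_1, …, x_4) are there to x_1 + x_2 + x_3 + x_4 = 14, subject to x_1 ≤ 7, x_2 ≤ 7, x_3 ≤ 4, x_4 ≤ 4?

123

Ignoring the caps, the number of non-negative solutions to x_1+…+x_4 = 14 is C(17,3) = 680.
Subtract solutions that violate a single cap (substitute x_i' = x_i − (cap_i+1)): x_1 ≥ 8 gives C(9,3) = 84; x_2 ≥ 8 gives C(9,3) = 84; x_3 ≥ 5 gives C(12,3) = 220; x_4 ≥ 5 gives C(12,3) = 220. Together 608.
Add back pairs where two caps are both exceeded: 0 + 4 + 4 + 4 + 4 + 35 = 51.
By inclusion–exclusion the count is 680 − 608 + 51 = 123.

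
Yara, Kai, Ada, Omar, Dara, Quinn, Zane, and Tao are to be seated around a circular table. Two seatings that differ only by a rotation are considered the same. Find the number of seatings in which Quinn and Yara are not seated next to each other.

3600

All circular seatings of 8 people number (7)! = 5040.
Those with Quinn next to Yara: fuse the pair into one unit and seat 7 units around a circle — 2·(6)! = 1440.
Subtracting, 5040 − 1440 = 3600.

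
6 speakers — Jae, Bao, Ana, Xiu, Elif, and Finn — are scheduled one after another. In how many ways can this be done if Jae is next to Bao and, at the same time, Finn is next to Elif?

96

Treat {Jae,Bao} as one block (2 orders) and {Finn,Elif} as another (2 orders).
That leaves 4 units to arrange: 2 × 2 × 4! = 4 × 24 = 96.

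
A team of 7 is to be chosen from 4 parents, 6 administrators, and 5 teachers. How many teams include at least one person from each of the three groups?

5949

With no constraint there are C(15,7) = 6435 possible selections.
Subtract selections that omit an entire group: no parents → C(11,7) = 330; no administrators → C(9,7) = 36; no teachers → C(10,7) = 120.
Add back selections omitting two groups (i.e. drawn from a single group): C(4,7) + C(6,7) + C(5,7) = 0.
By inclusion–exclusion: 6435 − 486 + 0 = 5949.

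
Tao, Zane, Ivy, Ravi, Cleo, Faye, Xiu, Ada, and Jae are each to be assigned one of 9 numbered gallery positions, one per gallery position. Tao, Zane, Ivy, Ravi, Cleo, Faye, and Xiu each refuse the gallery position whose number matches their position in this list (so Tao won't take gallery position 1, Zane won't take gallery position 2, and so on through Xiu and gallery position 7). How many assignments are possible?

Let Aᵢ (for 1 ≤ i ≤ 7) be the placements that put person i in their forbidden gallery position. Any j of these fix j positions, leaving (9−j)! ways to fill the rest, and there are C(7,j) ways to pick which j.
By inclusion–exclusion, the number of valid placements is Σ_{j=0}^{7} (−1)^j C(7,j)·(9−j)!.
Computing: 362880 − 282240 + 105840 − 25200 + 4200 − 504 + 42 − 2 = 165016.

165016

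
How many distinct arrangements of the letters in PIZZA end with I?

12

Fix I in the last position and arrange the remaining 4 letters.
Those 4 letters have Z appearing twice, giving (4)!/(2!) = 12.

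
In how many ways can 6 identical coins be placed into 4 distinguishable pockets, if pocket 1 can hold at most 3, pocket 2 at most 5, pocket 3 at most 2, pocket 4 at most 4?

49

Without the upper bounds there are C(9,3) = 84 ways to split 6 among 4 pockets.
Subtract solutions that violate a single cap (substitute x_i' = x_i − (cap_i+1)): x_1 ≥ 4 gives C(5,3) = 10; x_2 ≥ 6 gives C(3,3) = 1; x_3 ≥ 3 gives C(6,3) = 20; x_4 ≥ 5 gives C(4,3) = 4. Together 35.
No two caps can be exceeded simultaneously, so the pair terms are all 0.
By inclusion–exclusion the count is 84 − 35 + 0 = 49.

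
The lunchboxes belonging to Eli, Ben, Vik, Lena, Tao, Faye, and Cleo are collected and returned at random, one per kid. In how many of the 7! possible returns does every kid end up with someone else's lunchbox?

1854

Let Aᵢ be the assignments in which kid i gets their own lunchbox. We want the size of the complement of A₁∪…∪A_7.
By inclusion–exclusion this is Σ_{j=0}^{7} (−1)^j C(7,j)·(7−j)!.
Computing: 5040 − 5040 + 2520 − 840 + 210 − 42 + 7 − 1 = 1854.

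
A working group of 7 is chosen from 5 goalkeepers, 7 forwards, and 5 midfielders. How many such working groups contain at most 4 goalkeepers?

19382

Split by how many goalkeepers are chosen (0 through 4).
Sum: C(5,0)·C(12,7) + C(5,1)·C(12,6) + C(5,2)·C(12,5) + C(5,3)·C(12,4) + C(5,4)·C(12,3) = 792 + 4620 + 7920 + 4950 + 1100 = 19382.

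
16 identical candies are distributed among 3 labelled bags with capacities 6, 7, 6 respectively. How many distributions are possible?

Ignoring the caps, the number of non-negative solutions to x_1+…+x_3 = 16 is C(18,2) = 153.
Subtract solutions that violate a single cap (substitute x_i' = x_i − (cap_i+1)): x_1 ≥ 7 gives C(11,2) = 55; x_2 ≥ 8 gives C(10,2) = 45; x_3 ≥ 7 gives C(11,2) = 55. Together 155.
Add back pairs where two caps are both exceeded: 3 + 6 + 3 = 12.
By inclusion–exclusion the count is 153 − 155 + 12 = 10.

10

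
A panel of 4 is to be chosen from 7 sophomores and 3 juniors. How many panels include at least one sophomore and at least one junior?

175

Unrestricted: C(10,4) = 210 ways to pick any 4 of the 10.
Subtract selections that omit an entire group: no sophomores → C(3,4) = 0; no juniors → C(7,4) = 35.
Both groups omitted at once is impossible, so 210 − 35 = 175.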